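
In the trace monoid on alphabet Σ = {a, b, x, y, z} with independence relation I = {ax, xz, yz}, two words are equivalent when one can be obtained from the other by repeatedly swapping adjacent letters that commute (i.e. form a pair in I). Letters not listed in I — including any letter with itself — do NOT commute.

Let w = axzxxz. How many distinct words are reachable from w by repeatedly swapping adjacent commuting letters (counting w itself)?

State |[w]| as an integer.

20

#0=a has no predecessor
#1=x has no predecessor
#2=z depends on [0:a]
#3=x depends on [1:x]
#4=x depends on [3:x]
#5=z depends on [2:z]
sources: [0:a, 1:x]
N(rest) = Σ N(rest − s) over sources s of rest; N(one piece) = 1:
  size 1 → [4]=1  [5]=1
  size 2 → [2,5]=1  [3,4]=1  [4,5]=2
  size 3 → [0,2,5]=1  [1,3,4]=1  [2,4,5]=3  [3,4,5]=3
  size 4 → [0,2,4,5]=4  [1,3,4,5]=4  [2,3,4,5]=6
  first=0(a) contributes 10
  first=1(x) contributes 10
|[w]| = 20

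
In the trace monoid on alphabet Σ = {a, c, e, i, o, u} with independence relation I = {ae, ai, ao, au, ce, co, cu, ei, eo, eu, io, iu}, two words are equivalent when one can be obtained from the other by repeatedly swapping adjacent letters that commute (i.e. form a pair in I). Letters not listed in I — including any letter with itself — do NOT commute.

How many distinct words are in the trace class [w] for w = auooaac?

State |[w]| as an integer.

35

#0=a has no predecessor
#1=u has no predecessor
#2=o depends on [1:u]
#3=o depends on [2:o]
#4=a depends on [0:a]
#5=a depends on [4:a]
#6=c depends on [5:a]
sources: [0:a, 1:u]
N(rest) = Σ N(rest − s) over sources s of rest; N(one piece) = 1:
  size 1 → [3]=1  [6]=1
  size 2 → [2,3]=1  [3,6]=2  [5,6]=1
  size 3 → [1,2,3]=1  [2,3,6]=3  [3,5,6]=3  [4,5,6]=1
  size 4 → [0,4,5,6]=1  [1,2,3,6]=4  [2,3,5,6]=6  [3,4,5,6]=4
  size 5 → [0,3,4,5,6]=5  [1,2,3,5,6]=10  [2,3,4,5,6]=10
  first=0(a) contributes 20
  first=1(u) contributes 15
|[w]| = 35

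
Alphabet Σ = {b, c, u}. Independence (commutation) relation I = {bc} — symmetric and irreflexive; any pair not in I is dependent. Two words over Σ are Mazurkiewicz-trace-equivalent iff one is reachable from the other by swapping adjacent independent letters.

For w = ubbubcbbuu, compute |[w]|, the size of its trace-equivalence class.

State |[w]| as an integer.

drop 0:u onto floor
drop 1:b onto {0:u}
drop 2:b onto {1:b}
drop 3:u onto {2:b}
drop 4:b onto {3:u}
drop 5:c onto {3:u}
drop 6:b onto {4:b}
drop 7:b onto {6:b}
drop 8:u onto {5:c, 7:b}
drop 9:u onto {8:u}
ground layer = {0:u}
drop-orders for the pieces not yet dropped (sum over which currently-grounded one goes next):
  1 to go: {9} 1
  2 to go: {8,9} 1
  3 to go: {5,8,9} 1  {7,8,9} 1
  4 to go: {5,7,8,9} 2  {6,7,8,9} 1
  5 to go: {4,6,7,8,9} 1  {5,6,7,8,9} 3
  6 to go: {4,5,6,7,8,9} 4
  7 to go: {3,4,5,6,7,8,9} 4
  8 to go: {2,3,4,5,6,7,8,9} 4
  if 0:u drops first: 4 orders

4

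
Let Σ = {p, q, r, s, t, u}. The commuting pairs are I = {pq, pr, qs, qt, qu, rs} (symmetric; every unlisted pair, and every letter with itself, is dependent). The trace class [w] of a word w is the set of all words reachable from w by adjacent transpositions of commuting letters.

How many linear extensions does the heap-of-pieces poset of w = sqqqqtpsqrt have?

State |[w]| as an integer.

piece 0:s — minimal
piece 1:q — minimal
piece 2:q rests on {1:q}
piece 3:q rests on {2:q}
piece 4:q rests on {3:q}
piece 5:t rests on {0:s}
piece 6:p rests on {5:t}
piece 7:s rests on {6:p}
piece 8:q rests on {4:q}
piece 9:r rests on {5:t, 8:q}
piece 10:t rests on {7:s, 9:r}
minimal pieces: {0:s, 1:q}
ways to finish when only these pieces remain (= sum over removing one remaining piece with nothing left below it):
  1 left: {10}→1
  2 left: {7,10}→1  {9,10}→1
  3 left: {6,7,10}→1  {7,9,10}→2  {8,9,10}→1
  4 left: {4,8,9,10}→1  {6,7,9,10}→3  {7,8,9,10}→3
  5 left: {3,4,8,9,10}→1  {4,7,8,9,10}→4  {5,6,7,9,10}→3  {6,7,8,9,10}→6
  6 left: {0,5,6,7,9,10}→3  {2,3,4,8,9,10}→1  {3,4,7,8,9,10}→5  {4,6,7,8,9,10}→10  {5,6,7,8,9,10}→9
  7 left: {0,5,6,7,8,9,10}→12  {1,2,3,4,8,9,10}→1  {2,3,4,7,8,9,10}→6  {3,4,6,7,8,9,10}→15  {4,5,6,7,8,9,10}→19
  8 left: {0,4,5,6,7,8,9,10}→31  {1,2,3,4,7,8,9,10}→7  {2,3,4,6,7,8,9,10}→21  {3,4,5,6,7,8,9,10}→34
  9 left: {0,3,4,5,6,7,8,9,10}→65  {1,2,3,4,6,7,8,9,10}→28  {2,3,4,5,6,7,8,9,10}→55
  placing 0:s first → 83 extensions
  placing 1:q first → 120 extensions
total linear extensions = 203

203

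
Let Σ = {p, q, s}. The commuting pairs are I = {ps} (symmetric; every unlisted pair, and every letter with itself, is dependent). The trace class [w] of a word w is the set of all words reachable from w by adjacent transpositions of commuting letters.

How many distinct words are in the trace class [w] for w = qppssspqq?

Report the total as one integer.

piece 0:q — minimal
piece 1:p rests on {0:q}
piece 2:p rests on {1:p}
piece 3:s rests on {0:q}
piece 4:s rests on {3:s}
piece 5:s rests on {4:s}
piece 6:p rests on {2:p}
piece 7:q rests on {5:s, 6:p}
piece 8:q rests on {7:q}
minimal pieces: {0:q}
ways to finish when only these pieces remain (= sum over removing one remaining piece with nothing left below it):
  1 left: {8}→1
  2 left: {7,8}→1
  3 left: {5,7,8}→1  {6,7,8}→1
  4 left: {2,6,7,8}→1  {4,5,7,8}→1  {5,6,7,8}→2
  5 left: {1,2,6,7,8}→1  {2,5,6,7,8}→3  {3,4,5,7,8}→1  {4,5,6,7,8}→3
  6 left: {1,2,5,6,7,8}→4  {2,4,5,6,7,8}→6  {3,4,5,6,7,8}→4
  7 left: {1,2,4,5,6,7,8}→10  {2,3,4,5,6,7,8}→10
  placing 0:q first → 20 extensions

20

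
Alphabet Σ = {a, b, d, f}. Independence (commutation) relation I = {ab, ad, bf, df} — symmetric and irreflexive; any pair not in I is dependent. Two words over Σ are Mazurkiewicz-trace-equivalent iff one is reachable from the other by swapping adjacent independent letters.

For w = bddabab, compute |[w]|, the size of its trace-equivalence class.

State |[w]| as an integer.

piece 0:b — minimal
piece 1:d rests on {0:b}
piece 2:d rests on {1:d}
piece 3:a — minimal
piece 4:b rests on {2:d}
piece 5:a rests on {3:a}
piece 6:b rests on {4:b}
minimal pieces: {0:b, 3:a}
ways to finish when only these pieces remain (= sum over removing one remaining piece with nothing left below it):
  1 left: {5}→1  {6}→1
  2 left: {3,5}→1  {4,6}→1  {5,6}→2
  3 left: {2,4,6}→1  {3,5,6}→3  {4,5,6}→3
  4 left: {1,2,4,6}→1  {2,4,5,6}→4  {3,4,5,6}→6
  5 left: {0,1,2,4,6}→1  {1,2,4,5,6}→5  {2,3,4,5,6}→10
  placing 0:b first → 15 extensions
  placing 3:a first → 6 extensions
total linear extensions = 21

21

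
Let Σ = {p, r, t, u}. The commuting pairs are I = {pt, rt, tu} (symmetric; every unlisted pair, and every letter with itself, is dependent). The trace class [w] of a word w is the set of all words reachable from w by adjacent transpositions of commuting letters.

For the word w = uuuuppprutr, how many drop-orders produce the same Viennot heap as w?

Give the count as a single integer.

0(u) covers ∅
1(u) covers 0:u
2(u) covers 1:u
3(u) covers 2:u
4(p) covers 3:u
5(p) covers 4:p
6(p) covers 5:p
7(r) covers 6:p
8(u) covers 7:r
9(t) covers ∅
10(r) covers 8:u
floor of heap: 0:u, 9:t
completions by unplaced set U, small U first (add the entries for U minus each lowest piece of U):
  |U|=1: {9}:1  {10}:1
  |U|=2: {8,10}:1  {9,10}:2
  |U|=3: {7,8,10}:1  {8,9,10}:3
  |U|=4: {6,7,8,10}:1  {7,8,9,10}:4
  |U|=5: {5,6,7,8,10}:1  {6,7,8,9,10}:5
  |U|=6: {4,5,6,7,8,10}:1  {5,6,7,8,9,10}:6
  |U|=7: {3,4,5,6,7,8,10}:1  {4,5,6,7,8,9,10}:7
  |U|=8: {2,3,4,5,6,7,8,10}:1  {3,4,5,6,7,8,9,10}:8
  |U|=9: {1,2,3,4,5,6,7,8,10}:1  {2,3,4,5,6,7,8,9,10}:9
  start at 0(u): 10
  start at 9(t): 1
sum over floor = 11

11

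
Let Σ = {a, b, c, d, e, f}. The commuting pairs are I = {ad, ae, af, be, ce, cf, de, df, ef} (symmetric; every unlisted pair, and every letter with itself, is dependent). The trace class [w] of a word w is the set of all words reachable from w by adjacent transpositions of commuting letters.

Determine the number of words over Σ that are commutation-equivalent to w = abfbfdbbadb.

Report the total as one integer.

#0=a has no predecessor
#1=b depends on [0:a]
#2=f depends on [1:b]
#3=b depends on [2:f]
#4=f depends on [3:b]
#5=d depends on [3:b]
#6=b depends on [4:f, 5:d]
#7=b depends on [6:b]
#8=a depends on [7:b]
#9=d depends on [7:b]
#10=b depends on [8:a, 9:d]
sources: [0:a]
N(rest) = Σ N(rest − s) over sources s of rest; N(one piece) = 1:
  size 1 → [10]=1
  size 2 → [8,10]=1  [9,10]=1
  size 3 → [8,9,10]=2
  size 4 → [7,8,9,10]=2
  size 5 → [6,7,8,9,10]=2
  size 6 → [4,6,7,8,9,10]=2  [5,6,7,8,9,10]=2
  size 7 → [4,5,6,7,8,9,10]=4
  size 8 → [3,4,5,6,7,8,9,10]=4
  size 9 → [2,3,4,5,6,7,8,9,10]=4
  first=0(a) contributes 4

4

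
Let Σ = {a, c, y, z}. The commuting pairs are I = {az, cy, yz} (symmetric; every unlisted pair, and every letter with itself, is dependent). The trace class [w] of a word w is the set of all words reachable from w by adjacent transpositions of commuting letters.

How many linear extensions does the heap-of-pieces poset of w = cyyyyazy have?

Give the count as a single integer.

25

#0=c has no predecessor
#1=y has no predecessor
#2=y depends on [1:y]
#3=y depends on [2:y]
#4=y depends on [3:y]
#5=a depends on [0:c, 4:y]
#6=z depends on [0:c]
#7=y depends on [5:a]
sources: [0:c, 1:y]
N(rest) = Σ N(rest − s) over sources s of rest; N(one piece) = 1:
  size 1 → [6]=1  [7]=1
  size 2 → [5,7]=1  [6,7]=2
  size 3 → [4,5,7]=1  [5,6,7]=3
  size 4 → [0,5,6,7]=3  [3,4,5,7]=1  [4,5,6,7]=4
  size 5 → [0,4,5,6,7]=7  [2,3,4,5,7]=1  [3,4,5,6,7]=5
  size 6 → [0,3,4,5,6,7]=12  [1,2,3,4,5,7]=1  [2,3,4,5,6,7]=6
  first=0(c) contributes 7
  first=1(y) contributes 18
|[w]| = 25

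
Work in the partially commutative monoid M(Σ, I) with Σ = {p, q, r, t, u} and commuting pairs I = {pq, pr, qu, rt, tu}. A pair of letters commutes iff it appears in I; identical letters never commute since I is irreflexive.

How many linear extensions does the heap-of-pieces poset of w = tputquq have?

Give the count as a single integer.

#0=t has no predecessor
#1=p depends on [0:t]
#2=u depends on [1:p]
#3=t depends on [1:p]
#4=q depends on [3:t]
#5=u depends on [2:u]
#6=q depends on [4:q]
sources: [0:t]
N(rest) = Σ N(rest − s) over sources s of rest; N(one piece) = 1:
  size 1 → [5]=1  [6]=1
  size 2 → [2,5]=1  [4,6]=1  [5,6]=2
  size 3 → [2,5,6]=3  [3,4,6]=1  [4,5,6]=3
  size 4 → [2,4,5,6]=6  [3,4,5,6]=4
  size 5 → [2,3,4,5,6]=10
  first=0(t) contributes 10

10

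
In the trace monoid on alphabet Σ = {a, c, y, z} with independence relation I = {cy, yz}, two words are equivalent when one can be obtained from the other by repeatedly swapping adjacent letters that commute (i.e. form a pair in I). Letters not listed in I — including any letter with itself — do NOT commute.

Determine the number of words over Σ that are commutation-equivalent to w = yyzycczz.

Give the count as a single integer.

56

0(y) covers ∅
1(y) covers 0:y
2(z) covers ∅
3(y) covers 1:y
4(c) covers 2:z
5(c) covers 4:c
6(z) covers 5:c
7(z) covers 6:z
floor of heap: 0:y, 2:z
completions by unplaced set U, small U first (add the entries for U minus each lowest piece of U):
  |U|=1: {3}:1  {7}:1
  |U|=2: {1,3}:1  {3,7}:2  {6,7}:1
  |U|=3: {0,1,3}:1  {1,3,7}:3  {3,6,7}:3  {5,6,7}:1
  |U|=4: {0,1,3,7}:4  {1,3,6,7}:6  {3,5,6,7}:4  {4,5,6,7}:1
  |U|=5: {0,1,3,6,7}:10  {1,3,5,6,7}:10  {2,4,5,6,7}:1  {3,4,5,6,7}:5
  |U|=6: {0,1,3,5,6,7}:20  {1,3,4,5,6,7}:15  {2,3,4,5,6,7}:6
  start at 0(y): 21
  start at 2(z): 35
sum over floor = 56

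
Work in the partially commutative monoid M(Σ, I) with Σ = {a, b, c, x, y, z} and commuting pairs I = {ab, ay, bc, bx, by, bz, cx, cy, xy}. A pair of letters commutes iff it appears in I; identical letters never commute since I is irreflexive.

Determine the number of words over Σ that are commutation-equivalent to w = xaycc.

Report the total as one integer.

piece 0:x — minimal
piece 1:a rests on {0:x}
piece 2:y — minimal
piece 3:c rests on {1:a}
piece 4:c rests on {3:c}
minimal pieces: {0:x, 2:y}
ways to finish when only these pieces remain (= sum over removing one remaining piece with nothing left below it):
  1 left: {2}→1  {4}→1
  2 left: {2,4}→2  {3,4}→1
  3 left: {1,3,4}→1  {2,3,4}→3
  placing 0:x first → 4 extensions
  placing 2:y first → 1 extensions
total linear extensions = 5

5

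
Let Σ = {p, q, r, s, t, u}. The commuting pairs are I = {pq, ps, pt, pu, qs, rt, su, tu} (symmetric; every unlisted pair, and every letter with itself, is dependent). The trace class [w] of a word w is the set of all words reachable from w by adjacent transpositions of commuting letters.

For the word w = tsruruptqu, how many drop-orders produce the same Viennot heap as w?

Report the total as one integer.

piece 0:t — minimal
piece 1:s rests on {0:t}
piece 2:r rests on {1:s}
piece 3:u rests on {2:r}
piece 4:r rests on {3:u}
piece 5:u rests on {4:r}
piece 6:p rests on {4:r}
piece 7:t rests on {1:s}
piece 8:q rests on {5:u, 7:t}
piece 9:u rests on {8:q}
minimal pieces: {0:t}
ways to finish when only these pieces remain (= sum over removing one remaining piece with nothing left below it):
  1 left: {6}→1  {9}→1
  2 left: {6,9}→2  {8,9}→1
  3 left: {5,8,9}→1  {6,8,9}→3  {7,8,9}→1
  4 left: {5,6,8,9}→4  {5,7,8,9}→2  {6,7,8,9}→4
  5 left: {4,5,6,8,9}→4  {5,6,7,8,9}→10
  6 left: {3,4,5,6,8,9}→4  {4,5,6,7,8,9}→14
  7 left: {2,3,4,5,6,8,9}→4  {3,4,5,6,7,8,9}→18
  8 left: {2,3,4,5,6,7,8,9}→22
  placing 0:t first → 22 extensions

22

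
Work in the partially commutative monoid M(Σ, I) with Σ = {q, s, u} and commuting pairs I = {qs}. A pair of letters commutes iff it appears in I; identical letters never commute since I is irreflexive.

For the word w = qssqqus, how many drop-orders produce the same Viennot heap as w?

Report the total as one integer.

#0=q has no predecessor
#1=s has no predecessor
#2=s depends on [1:s]
#3=q depends on [0:q]
#4=q depends on [3:q]
#5=u depends on [2:s, 4:q]
#6=s depends on [5:u]
sources: [0:q, 1:s]
N(rest) = Σ N(rest − s) over sources s of rest; N(one piece) = 1:
  size 1 → [6]=1
  size 2 → [5,6]=1
  size 3 → [2,5,6]=1  [4,5,6]=1
  size 4 → [1,2,5,6]=1  [2,4,5,6]=2  [3,4,5,6]=1
  size 5 → [0,3,4,5,6]=1  [1,2,4,5,6]=3  [2,3,4,5,6]=3
  first=0(q) contributes 6
  first=1(s) contributes 4
|[w]| = 10

10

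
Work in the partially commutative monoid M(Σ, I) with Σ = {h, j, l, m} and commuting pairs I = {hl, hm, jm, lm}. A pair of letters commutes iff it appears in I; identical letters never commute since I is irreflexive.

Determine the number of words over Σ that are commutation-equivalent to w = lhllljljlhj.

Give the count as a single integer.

0(l) covers ∅
1(h) covers ∅
2(l) covers 0:l
3(l) covers 2:l
4(l) covers 3:l
5(j) covers 1:h, 4:l
6(l) covers 5:j
7(j) covers 6:l
8(l) covers 7:j
9(h) covers 7:j
10(j) covers 8:l, 9:h
floor of heap: 0:l, 1:h
completions by unplaced set U, small U first (add the entries for U minus each lowest piece of U):
  |U|=1: {10}:1
  |U|=2: {8,10}:1  {9,10}:1
  |U|=3: {8,9,10}:2
  |U|=4: {7,8,9,10}:2
  |U|=5: {6,7,8,9,10}:2
  |U|=6: {5,6,7,8,9,10}:2
  |U|=7: {1,5,6,7,8,9,10}:2  {4,5,6,7,8,9,10}:2
  |U|=8: {1,4,5,6,7,8,9,10}:4  {3,4,5,6,7,8,9,10}:2
  |U|=9: {1,3,4,5,6,7,8,9,10}:6  {2,3,4,5,6,7,8,9,10}:2
  start at 0(l): 8
  start at 1(h): 2
sum over floor = 10

10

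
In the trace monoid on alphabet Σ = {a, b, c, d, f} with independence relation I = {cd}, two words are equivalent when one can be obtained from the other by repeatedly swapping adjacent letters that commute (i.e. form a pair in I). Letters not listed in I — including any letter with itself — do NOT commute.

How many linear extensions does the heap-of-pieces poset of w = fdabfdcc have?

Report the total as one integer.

#0=f has no predecessor
#1=d depends on [0:f]
#2=a depends on [1:d]
#3=b depends on [2:a]
#4=f depends on [3:b]
#5=d depends on [4:f]
#6=c depends on [4:f]
#7=c depends on [6:c]
sources: [0:f]
N(rest) = Σ N(rest − s) over sources s of rest; N(one piece) = 1:
  size 1 → [5]=1  [7]=1
  size 2 → [5,7]=2  [6,7]=1
  size 3 → [5,6,7]=3
  size 4 → [4,5,6,7]=3
  size 5 → [3,4,5,6,7]=3
  size 6 → [2,3,4,5,6,7]=3
  first=0(f) contributes 3

3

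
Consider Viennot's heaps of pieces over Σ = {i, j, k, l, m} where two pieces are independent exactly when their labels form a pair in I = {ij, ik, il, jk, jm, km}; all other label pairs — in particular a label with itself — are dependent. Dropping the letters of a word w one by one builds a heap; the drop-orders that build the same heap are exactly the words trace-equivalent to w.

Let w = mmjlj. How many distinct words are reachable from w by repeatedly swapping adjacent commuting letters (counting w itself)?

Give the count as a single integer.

0(m) covers ∅
1(m) covers 0:m
2(j) covers ∅
3(l) covers 1:m, 2:j
4(j) covers 3:l
floor of heap: 0:m, 2:j
completions by unplaced set U, small U first (add the entries for U minus each lowest piece of U):
  |U|=1: {4}:1
  |U|=2: {3,4}:1
  |U|=3: {1,3,4}:1  {2,3,4}:1
  start at 0(m): 2
  start at 2(j): 1
sum over floor = 3

3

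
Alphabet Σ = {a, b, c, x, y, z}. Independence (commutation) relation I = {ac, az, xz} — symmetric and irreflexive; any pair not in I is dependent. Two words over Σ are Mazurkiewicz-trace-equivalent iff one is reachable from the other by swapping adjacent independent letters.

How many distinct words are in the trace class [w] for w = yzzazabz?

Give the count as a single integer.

10

piece 0:y — minimal
piece 1:z rests on {0:y}
piece 2:z rests on {1:z}
piece 3:a rests on {0:y}
piece 4:z rests on {2:z}
piece 5:a rests on {3:a}
piece 6:b rests on {4:z, 5:a}
piece 7:z rests on {6:b}
minimal pieces: {0:y}
ways to finish when only these pieces remain (= sum over removing one remaining piece with nothing left below it):
  1 left: {7}→1
  2 left: {6,7}→1
  3 left: {4,6,7}→1  {5,6,7}→1
  4 left: {2,4,6,7}→1  {3,5,6,7}→1  {4,5,6,7}→2
  5 left: {1,2,4,6,7}→1  {2,4,5,6,7}→3  {3,4,5,6,7}→3
  6 left: {1,2,4,5,6,7}→4  {2,3,4,5,6,7}→6
  placing 0:y first → 10 extensions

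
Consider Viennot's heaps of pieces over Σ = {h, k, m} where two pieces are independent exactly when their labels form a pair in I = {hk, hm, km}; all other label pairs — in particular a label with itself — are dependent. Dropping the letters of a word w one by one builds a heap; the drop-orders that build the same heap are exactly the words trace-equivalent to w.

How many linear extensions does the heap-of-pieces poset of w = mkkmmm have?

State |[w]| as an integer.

15

piece 0:m — minimal
piece 1:k — minimal
piece 2:k rests on {1:k}
piece 3:m rests on {0:m}
piece 4:m rests on {3:m}
piece 5:m rests on {4:m}
minimal pieces: {0:m, 1:k}
ways to finish when only these pieces remain (= sum over removing one remaining piece with nothing left below it):
  1 left: {2}→1  {5}→1
  2 left: {1,2}→1  {2,5}→2  {4,5}→1
  3 left: {1,2,5}→3  {2,4,5}→3  {3,4,5}→1
  4 left: {0,3,4,5}→1  {1,2,4,5}→6  {2,3,4,5}→4
  placing 0:m first → 10 extensions
  placing 1:k first → 5 extensions
total linear extensions = 15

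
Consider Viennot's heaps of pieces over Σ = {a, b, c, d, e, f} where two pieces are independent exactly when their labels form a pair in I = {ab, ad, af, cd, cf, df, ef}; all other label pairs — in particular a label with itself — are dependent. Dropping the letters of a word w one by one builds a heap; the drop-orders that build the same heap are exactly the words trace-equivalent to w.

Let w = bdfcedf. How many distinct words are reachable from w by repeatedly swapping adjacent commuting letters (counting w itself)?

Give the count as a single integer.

#0=b has no predecessor
#1=d depends on [0:b]
#2=f depends on [0:b]
#3=c depends on [0:b]
#4=e depends on [1:d, 3:c]
#5=d depends on [4:e]
#6=f depends on [2:f]
sources: [0:b]
N(rest) = Σ N(rest − s) over sources s of rest; N(one piece) = 1:
  size 1 → [5]=1  [6]=1
  size 2 → [2,6]=1  [4,5]=1  [5,6]=2
  size 3 → [1,4,5]=1  [2,5,6]=3  [3,4,5]=1  [4,5,6]=3
  size 4 → [1,3,4,5]=2  [1,4,5,6]=4  [2,4,5,6]=6  [3,4,5,6]=4
  size 5 → [1,2,4,5,6]=10  [1,3,4,5,6]=10  [2,3,4,5,6]=10
  first=0(b) contributes 30

30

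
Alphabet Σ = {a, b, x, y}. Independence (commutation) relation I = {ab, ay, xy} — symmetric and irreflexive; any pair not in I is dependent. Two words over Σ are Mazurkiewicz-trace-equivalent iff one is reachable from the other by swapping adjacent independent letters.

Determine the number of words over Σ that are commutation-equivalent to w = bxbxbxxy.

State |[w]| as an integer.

3

drop 0:b onto floor
drop 1:x onto {0:b}
drop 2:b onto {1:x}
drop 3:x onto {2:b}
drop 4:b onto {3:x}
drop 5:x onto {4:b}
drop 6:x onto {5:x}
drop 7:y onto {4:b}
ground layer = {0:b}
drop-orders for the pieces not yet dropped (sum over which currently-grounded one goes next):
  1 to go: {6} 1  {7} 1
  2 to go: {5,6} 1  {6,7} 2
  3 to go: {5,6,7} 3
  4 to go: {4,5,6,7} 3
  5 to go: {3,4,5,6,7} 3
  6 to go: {2,3,4,5,6,7} 3
  if 0:b drops first: 3 orders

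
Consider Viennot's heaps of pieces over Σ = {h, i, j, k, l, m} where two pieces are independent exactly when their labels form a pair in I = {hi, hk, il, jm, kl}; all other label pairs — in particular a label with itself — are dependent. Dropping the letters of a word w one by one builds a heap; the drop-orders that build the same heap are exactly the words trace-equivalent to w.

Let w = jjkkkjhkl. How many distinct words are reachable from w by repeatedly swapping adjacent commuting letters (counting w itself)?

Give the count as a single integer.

3

piece 0:j — minimal
piece 1:j rests on {0:j}
piece 2:k rests on {1:j}
piece 3:k rests on {2:k}
piece 4:k rests on {3:k}
piece 5:j rests on {4:k}
piece 6:h rests on {5:j}
piece 7:k rests on {5:j}
piece 8:l rests on {6:h}
minimal pieces: {0:j}
ways to finish when only these pieces remain (= sum over removing one remaining piece with nothing left below it):
  1 left: {7}→1  {8}→1
  2 left: {6,8}→1  {7,8}→2
  3 left: {6,7,8}→3
  4 left: {5,6,7,8}→3
  5 left: {4,5,6,7,8}→3
  6 left: {3,4,5,6,7,8}→3
  7 left: {2,3,4,5,6,7,8}→3
  placing 0:j first → 3 extensions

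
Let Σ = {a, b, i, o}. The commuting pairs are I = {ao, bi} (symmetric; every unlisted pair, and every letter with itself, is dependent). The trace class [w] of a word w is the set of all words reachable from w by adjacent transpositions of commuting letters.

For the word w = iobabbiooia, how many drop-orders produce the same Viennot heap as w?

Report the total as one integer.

0(i) covers ∅
1(o) covers 0:i
2(b) covers 1:o
3(a) covers 2:b
4(b) covers 3:a
5(b) covers 4:b
6(i) covers 3:a
7(o) covers 5:b, 6:i
8(o) covers 7:o
9(i) covers 8:o
10(a) covers 9:i
floor of heap: 0:i
completions by unplaced set U, small U first (add the entries for U minus each lowest piece of U):
  |U|=1: {10}:1
  |U|=2: {9,10}:1
  |U|=3: {8,9,10}:1
  |U|=4: {7,8,9,10}:1
  |U|=5: {5,7,8,9,10}:1  {6,7,8,9,10}:1
  |U|=6: {4,5,7,8,9,10}:1  {5,6,7,8,9,10}:2
  |U|=7: {4,5,6,7,8,9,10}:3
  |U|=8: {3,4,5,6,7,8,9,10}:3
  |U|=9: {2,3,4,5,6,7,8,9,10}:3
  start at 0(i): 3

3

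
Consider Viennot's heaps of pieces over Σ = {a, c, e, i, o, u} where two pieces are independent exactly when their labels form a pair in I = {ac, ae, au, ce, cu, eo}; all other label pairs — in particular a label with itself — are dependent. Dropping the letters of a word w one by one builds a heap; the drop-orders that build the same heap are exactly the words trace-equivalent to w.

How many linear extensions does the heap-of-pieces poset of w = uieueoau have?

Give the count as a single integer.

0(u) covers ∅
1(i) covers 0:u
2(e) covers 1:i
3(u) covers 2:e
4(e) covers 3:u
5(o) covers 3:u
6(a) covers 5:o
7(u) covers 4:e, 5:o
floor of heap: 0:u
completions by unplaced set U, small U first (add the entries for U minus each lowest piece of U):
  |U|=1: {6}:1  {7}:1
  |U|=2: {4,7}:1  {6,7}:2
  |U|=3: {4,6,7}:3  {5,6,7}:2
  |U|=4: {4,5,6,7}:5
  |U|=5: {3,4,5,6,7}:5
  |U|=6: {2,3,4,5,6,7}:5
  start at 0(u): 5

5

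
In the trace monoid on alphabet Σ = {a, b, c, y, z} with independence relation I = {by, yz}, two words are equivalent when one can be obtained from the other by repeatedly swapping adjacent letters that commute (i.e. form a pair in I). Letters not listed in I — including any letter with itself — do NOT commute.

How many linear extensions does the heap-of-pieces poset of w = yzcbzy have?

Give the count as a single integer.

#0=y has no predecessor
#1=z has no predecessor
#2=c depends on [0:y, 1:z]
#3=b depends on [2:c]
#4=z depends on [3:b]
#5=y depends on [2:c]
sources: [0:y, 1:z]
N(rest) = Σ N(rest − s) over sources s of rest; N(one piece) = 1:
  size 1 → [4]=1  [5]=1
  size 2 → [3,4]=1  [4,5]=2
  size 3 → [3,4,5]=3
  size 4 → [2,3,4,5]=3
  first=0(y) contributes 3
  first=1(z) contributes 3
|[w]| = 6

6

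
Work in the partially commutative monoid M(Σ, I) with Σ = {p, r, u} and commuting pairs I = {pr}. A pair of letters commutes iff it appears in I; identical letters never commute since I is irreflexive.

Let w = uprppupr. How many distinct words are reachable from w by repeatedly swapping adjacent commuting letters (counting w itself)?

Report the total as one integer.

#0=u has no predecessor
#1=p depends on [0:u]
#2=r depends on [0:u]
#3=p depends on [1:p]
#4=p depends on [3:p]
#5=u depends on [2:r, 4:p]
#6=p depends on [5:u]
#7=r depends on [5:u]
sources: [0:u]
N(rest) = Σ N(rest − s) over sources s of rest; N(one piece) = 1:
  size 1 → [6]=1  [7]=1
  size 2 → [6,7]=2
  size 3 → [5,6,7]=2
  size 4 → [2,5,6,7]=2  [4,5,6,7]=2
  size 5 → [2,4,5,6,7]=4  [3,4,5,6,7]=2
  size 6 → [1,3,4,5,6,7]=2  [2,3,4,5,6,7]=6
  first=0(u) contributes 8

8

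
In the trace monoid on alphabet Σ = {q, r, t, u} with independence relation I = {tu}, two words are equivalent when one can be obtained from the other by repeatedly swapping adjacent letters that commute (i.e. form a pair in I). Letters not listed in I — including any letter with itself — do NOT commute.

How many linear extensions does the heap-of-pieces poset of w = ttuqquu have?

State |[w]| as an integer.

3

#0=t has no predecessor
#1=t depends on [0:t]
#2=u has no predecessor
#3=q depends on [1:t, 2:u]
#4=q depends on [3:q]
#5=u depends on [4:q]
#6=u depends on [5:u]
sources: [0:t, 2:u]
N(rest) = Σ N(rest − s) over sources s of rest; N(one piece) = 1:
  size 1 → [6]=1
  size 2 → [5,6]=1
  size 3 → [4,5,6]=1
  size 4 → [3,4,5,6]=1
  size 5 → [1,3,4,5,6]=1  [2,3,4,5,6]=1
  first=0(t) contributes 2
  first=2(u) contributes 1
|[w]| = 3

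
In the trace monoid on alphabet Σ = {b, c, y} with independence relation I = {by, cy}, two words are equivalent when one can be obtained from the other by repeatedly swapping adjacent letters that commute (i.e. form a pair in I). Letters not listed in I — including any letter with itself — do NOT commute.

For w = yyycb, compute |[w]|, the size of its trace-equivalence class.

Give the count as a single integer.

0(y) covers ∅
1(y) covers 0:y
2(y) covers 1:y
3(c) covers ∅
4(b) covers 3:c
floor of heap: 0:y, 3:c
completions by unplaced set U, small U first (add the entries for U minus each lowest piece of U):
  |U|=1: {2}:1  {4}:1
  |U|=2: {1,2}:1  {2,4}:2  {3,4}:1
  |U|=3: {0,1,2}:1  {1,2,4}:3  {2,3,4}:3
  start at 0(y): 6
  start at 3(c): 4
sum over floor = 10

10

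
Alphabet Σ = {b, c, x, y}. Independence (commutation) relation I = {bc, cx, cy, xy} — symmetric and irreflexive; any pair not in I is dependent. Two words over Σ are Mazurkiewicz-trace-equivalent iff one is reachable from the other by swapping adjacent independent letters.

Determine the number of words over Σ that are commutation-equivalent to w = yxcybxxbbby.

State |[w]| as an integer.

#0=y has no predecessor
#1=x has no predecessor
#2=c has no predecessor
#3=y depends on [0:y]
#4=b depends on [1:x, 3:y]
#5=x depends on [4:b]
#6=x depends on [5:x]
#7=b depends on [6:x]
#8=b depends on [7:b]
#9=b depends on [8:b]
#10=y depends on [9:b]
sources: [0:y, 1:x, 2:c]
N(rest) = Σ N(rest − s) over sources s of rest; N(one piece) = 1:
  size 1 → [2]=1  [10]=1
  size 2 → [2,10]=2  [9,10]=1
  size 3 → [2,9,10]=3  [8,9,10]=1
  size 4 → [2,8,9,10]=4  [7,8,9,10]=1
  size 5 → [2,7,8,9,10]=5  [6,7,8,9,10]=1
  size 6 → [2,6,7,8,9,10]=6  [5,6,7,8,9,10]=1
  size 7 → [2,5,6,7,8,9,10]=7  [4,5,6,7,8,9,10]=1
  size 8 → [1,4,5,6,7,8,9,10]=1  [2,4,5,6,7,8,9,10]=8  [3,4,5,6,7,8,9,10]=1
  size 9 → [0,3,4,5,6,7,8,9,10]=1  [1,2,4,5,6,7,8,9,10]=9  [1,3,4,5,6,7,8,9,10]=2  [2,3,4,5,6,7,8,9,10]=9
  first=0(y) contributes 20
  first=1(x) contributes 10
  first=2(c) contributes 3
|[w]| = 33

33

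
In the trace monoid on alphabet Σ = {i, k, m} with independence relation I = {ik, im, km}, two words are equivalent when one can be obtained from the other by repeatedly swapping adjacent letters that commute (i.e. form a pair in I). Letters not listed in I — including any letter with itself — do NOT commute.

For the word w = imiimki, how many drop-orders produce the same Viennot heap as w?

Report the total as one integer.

0(i) covers ∅
1(m) covers ∅
2(i) covers 0:i
3(i) covers 2:i
4(m) covers 1:m
5(k) covers ∅
6(i) covers 3:i
floor of heap: 0:i, 1:m, 5:k
completions by unplaced set U, small U first (add the entries for U minus each lowest piece of U):
  |U|=1: {4}:1  {5}:1  {6}:1
  |U|=2: {1,4}:1  {3,6}:1  {4,5}:2  {4,6}:2  {5,6}:2
  |U|=3: {1,4,5}:3  {1,4,6}:3  {2,3,6}:1  {3,4,6}:3  {3,5,6}:3  {4,5,6}:6
  |U|=4: {0,2,3,6}:1  {1,3,4,6}:6  {1,4,5,6}:12  {2,3,4,6}:4  {2,3,5,6}:4  {3,4,5,6}:12
  |U|=5: {0,2,3,4,6}:5  {0,2,3,5,6}:5  {1,2,3,4,6}:10  {1,3,4,5,6}:30  {2,3,4,5,6}:20
  start at 0(i): 60
  start at 1(m): 30
  start at 5(k): 15
sum over floor = 105

105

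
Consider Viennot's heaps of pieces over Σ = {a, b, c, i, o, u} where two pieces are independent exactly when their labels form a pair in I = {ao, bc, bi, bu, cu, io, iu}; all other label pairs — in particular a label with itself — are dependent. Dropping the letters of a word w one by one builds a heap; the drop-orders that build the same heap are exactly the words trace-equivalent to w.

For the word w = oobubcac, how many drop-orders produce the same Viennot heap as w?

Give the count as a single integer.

#0=o has no predecessor
#1=o depends on [0:o]
#2=b depends on [1:o]
#3=u depends on [1:o]
#4=b depends on [2:b]
#5=c depends on [1:o]
#6=a depends on [3:u, 4:b, 5:c]
#7=c depends on [6:a]
sources: [0:o]
N(rest) = Σ N(rest − s) over sources s of rest; N(one piece) = 1:
  size 1 → [7]=1
  size 2 → [6,7]=1
  size 3 → [3,6,7]=1  [4,6,7]=1  [5,6,7]=1
  size 4 → [2,4,6,7]=1  [3,4,6,7]=2  [3,5,6,7]=2  [4,5,6,7]=2
  size 5 → [2,3,4,6,7]=3  [2,4,5,6,7]=3  [3,4,5,6,7]=6
  size 6 → [2,3,4,5,6,7]=12
  first=0(o) contributes 12

12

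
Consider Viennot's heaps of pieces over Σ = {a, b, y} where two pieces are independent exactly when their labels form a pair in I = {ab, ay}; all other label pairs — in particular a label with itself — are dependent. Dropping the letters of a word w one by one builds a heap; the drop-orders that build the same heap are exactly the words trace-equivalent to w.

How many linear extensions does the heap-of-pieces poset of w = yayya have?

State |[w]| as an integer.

0(y) covers ∅
1(a) covers ∅
2(y) covers 0:y
3(y) covers 2:y
4(a) covers 1:a
floor of heap: 0:y, 1:a
completions by unplaced set U, small U first (add the entries for U minus each lowest piece of U):
  |U|=1: {3}:1  {4}:1
  |U|=2: {1,4}:1  {2,3}:1  {3,4}:2
  |U|=3: {0,2,3}:1  {1,3,4}:3  {2,3,4}:3
  start at 0(y): 6
  start at 1(a): 4
sum over floor = 10

10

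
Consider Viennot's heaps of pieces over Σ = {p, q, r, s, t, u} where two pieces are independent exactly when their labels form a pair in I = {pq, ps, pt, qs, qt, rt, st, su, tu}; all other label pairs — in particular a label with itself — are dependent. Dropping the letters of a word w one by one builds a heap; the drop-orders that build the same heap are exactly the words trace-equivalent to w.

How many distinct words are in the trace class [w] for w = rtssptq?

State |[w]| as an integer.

#0=r has no predecessor
#1=t has no predecessor
#2=s depends on [0:r]
#3=s depends on [2:s]
#4=p depends on [0:r]
#5=t depends on [1:t]
#6=q depends on [0:r]
sources: [0:r, 1:t]
N(rest) = Σ N(rest − s) over sources s of rest; N(one piece) = 1:
  size 1 → [3]=1  [4]=1  [5]=1  [6]=1
  size 2 → [1,5]=1  [2,3]=1  [3,4]=2  [3,5]=2  [3,6]=2  [4,5]=2  [4,6]=2  [5,6]=2
  size 3 → [1,3,5]=3  [1,4,5]=3  [1,5,6]=3  [2,3,4]=3  [2,3,5]=3  [2,3,6]=3  [3,4,5]=6  [3,4,6]=6  [3,5,6]=6  [4,5,6]=6
  size 4 → [1,2,3,5]=6  [1,3,4,5]=12  [1,3,5,6]=12  [1,4,5,6]=12  [2,3,4,5]=12  [2,3,4,6]=12  [2,3,5,6]=12  [3,4,5,6]=24
  size 5 → [0,2,3,4,6]=12  [1,2,3,4,5]=30  [1,2,3,5,6]=30  [1,3,4,5,6]=60  [2,3,4,5,6]=60
  first=0(r) contributes 180
  first=1(t) contributes 72
|[w]| = 252

252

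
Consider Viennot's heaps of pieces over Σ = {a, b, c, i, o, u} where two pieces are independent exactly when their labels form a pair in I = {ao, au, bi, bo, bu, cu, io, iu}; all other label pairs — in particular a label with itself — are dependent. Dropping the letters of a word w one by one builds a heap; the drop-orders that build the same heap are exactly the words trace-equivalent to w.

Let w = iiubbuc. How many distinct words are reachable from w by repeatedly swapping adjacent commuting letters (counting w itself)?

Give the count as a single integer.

126

0(i) covers ∅
1(i) covers 0:i
2(u) covers ∅
3(b) covers ∅
4(b) covers 3:b
5(u) covers 2:u
6(c) covers 1:i, 4:b
floor of heap: 0:i, 2:u, 3:b
completions by unplaced set U, small U first (add the entries for U minus each lowest piece of U):
  |U|=1: {5}:1  {6}:1
  |U|=2: {1,6}:1  {2,5}:1  {4,6}:1  {5,6}:2
  |U|=3: {0,1,6}:1  {1,4,6}:2  {1,5,6}:3  {2,5,6}:3  {3,4,6}:1  {4,5,6}:3
  |U|=4: {0,1,4,6}:3  {0,1,5,6}:4  {1,2,5,6}:6  {1,3,4,6}:3  {1,4,5,6}:8  {2,4,5,6}:6  {3,4,5,6}:4
  |U|=5: {0,1,2,5,6}:10  {0,1,3,4,6}:6  {0,1,4,5,6}:15  {1,2,4,5,6}:20  {1,3,4,5,6}:15  {2,3,4,5,6}:10
  start at 0(i): 45
  start at 2(u): 36
  start at 3(b): 45
sum over floor = 126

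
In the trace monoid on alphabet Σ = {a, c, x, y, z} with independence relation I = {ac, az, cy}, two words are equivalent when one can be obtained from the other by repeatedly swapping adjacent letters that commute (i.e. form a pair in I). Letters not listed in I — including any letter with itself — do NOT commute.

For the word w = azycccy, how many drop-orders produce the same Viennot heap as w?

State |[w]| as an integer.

30

#0=a has no predecessor
#1=z has no predecessor
#2=y depends on [0:a, 1:z]
#3=c depends on [1:z]
#4=c depends on [3:c]
#5=c depends on [4:c]
#6=y depends on [2:y]
sources: [0:a, 1:z]
N(rest) = Σ N(rest − s) over sources s of rest; N(one piece) = 1:
  size 1 → [5]=1  [6]=1
  size 2 → [2,6]=1  [4,5]=1  [5,6]=2
  size 3 → [0,2,6]=1  [2,5,6]=3  [3,4,5]=1  [4,5,6]=3
  size 4 → [0,2,5,6]=4  [2,4,5,6]=6  [3,4,5,6]=4
  size 5 → [0,2,4,5,6]=10  [2,3,4,5,6]=10
  first=0(a) contributes 10
  first=1(z) contributes 20
|[w]| = 30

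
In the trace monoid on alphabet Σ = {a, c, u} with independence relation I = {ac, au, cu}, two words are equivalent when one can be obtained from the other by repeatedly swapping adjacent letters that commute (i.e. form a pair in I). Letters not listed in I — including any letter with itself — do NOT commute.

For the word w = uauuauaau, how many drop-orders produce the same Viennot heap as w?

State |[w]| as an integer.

#0=u has no predecessor
#1=a has no predecessor
#2=u depends on [0:u]
#3=u depends on [2:u]
#4=a depends on [1:a]
#5=u depends on [3:u]
#6=a depends on [4:a]
#7=a depends on [6:a]
#8=u depends on [5:u]
sources: [0:u, 1:a]
N(rest) = Σ N(rest − s) over sources s of rest; N(one piece) = 1:
  size 1 → [7]=1  [8]=1
  size 2 → [5,8]=1  [6,7]=1  [7,8]=2
  size 3 → [3,5,8]=1  [4,6,7]=1  [5,7,8]=3  [6,7,8]=3
  size 4 → [1,4,6,7]=1  [2,3,5,8]=1  [3,5,7,8]=4  [4,6,7,8]=4  [5,6,7,8]=6
  size 5 → [0,2,3,5,8]=1  [1,4,6,7,8]=5  [2,3,5,7,8]=5  [3,5,6,7,8]=10  [4,5,6,7,8]=10
  size 6 → [0,2,3,5,7,8]=6  [1,4,5,6,7,8]=15  [2,3,5,6,7,8]=15  [3,4,5,6,7,8]=20
  size 7 → [0,2,3,5,6,7,8]=21  [1,3,4,5,6,7,8]=35  [2,3,4,5,6,7,8]=35
  first=0(u) contributes 70
  first=1(a) contributes 56
|[w]| = 126

126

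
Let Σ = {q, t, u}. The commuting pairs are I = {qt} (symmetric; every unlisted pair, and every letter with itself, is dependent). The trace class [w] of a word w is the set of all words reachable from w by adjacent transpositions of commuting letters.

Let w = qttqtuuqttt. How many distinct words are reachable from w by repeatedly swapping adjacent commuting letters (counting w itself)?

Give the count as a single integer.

#0=q has no predecessor
#1=t has no predecessor
#2=t depends on [1:t]
#3=q depends on [0:q]
#4=t depends on [2:t]
#5=u depends on [3:q, 4:t]
#6=u depends on [5:u]
#7=q depends on [6:u]
#8=t depends on [6:u]
#9=t depends on [8:t]
#10=t depends on [9:t]
sources: [0:q, 1:t]
N(rest) = Σ N(rest − s) over sources s of rest; N(one piece) = 1:
  size 1 → [7]=1  [10]=1
  size 2 → [7,10]=2  [9,10]=1
  size 3 → [7,9,10]=3  [8,9,10]=1
  size 4 → [7,8,9,10]=4
  size 5 → [6,7,8,9,10]=4
  size 6 → [5,6,7,8,9,10]=4
  size 7 → [3,5,6,7,8,9,10]=4  [4,5,6,7,8,9,10]=4
  size 8 → [0,3,5,6,7,8,9,10]=4  [2,4,5,6,7,8,9,10]=4  [3,4,5,6,7,8,9,10]=8
  size 9 → [0,3,4,5,6,7,8,9,10]=12  [1,2,4,5,6,7,8,9,10]=4  [2,3,4,5,6,7,8,9,10]=12
  first=0(q) contributes 16
  first=1(t) contributes 24
|[w]| = 40

40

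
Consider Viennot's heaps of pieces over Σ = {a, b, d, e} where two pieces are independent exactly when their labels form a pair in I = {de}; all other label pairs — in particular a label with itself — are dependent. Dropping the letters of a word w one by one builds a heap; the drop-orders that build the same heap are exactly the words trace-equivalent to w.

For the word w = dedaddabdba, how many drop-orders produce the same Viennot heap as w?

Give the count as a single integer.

3

0(d) covers ∅
1(e) covers ∅
2(d) covers 0:d
3(a) covers 1:e, 2:d
4(d) covers 3:a
5(d) covers 4:d
6(a) covers 5:d
7(b) covers 6:a
8(d) covers 7:b
9(b) covers 8:d
10(a) covers 9:b
floor of heap: 0:d, 1:e
completions by unplaced set U, small U first (add the entries for U minus each lowest piece of U):
  |U|=1: {10}:1
  |U|=2: {9,10}:1
  |U|=3: {8,9,10}:1
  |U|=4: {7,8,9,10}:1
  |U|=5: {6,7,8,9,10}:1
  |U|=6: {5,6,7,8,9,10}:1
  |U|=7: {4,5,6,7,8,9,10}:1
  |U|=8: {3,4,5,6,7,8,9,10}:1
  |U|=9: {1,3,4,5,6,7,8,9,10}:1  {2,3,4,5,6,7,8,9,10}:1
  start at 0(d): 2
  start at 1(e): 1
sum over floor = 3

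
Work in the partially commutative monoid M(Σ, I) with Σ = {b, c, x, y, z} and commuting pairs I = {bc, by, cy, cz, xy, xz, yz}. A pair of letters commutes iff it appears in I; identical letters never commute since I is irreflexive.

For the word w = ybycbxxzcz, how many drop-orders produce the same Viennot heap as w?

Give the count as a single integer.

1575

piece 0:y — minimal
piece 1:b — minimal
piece 2:y rests on {0:y}
piece 3:c — minimal
piece 4:b rests on {1:b}
piece 5:x rests on {3:c, 4:b}
piece 6:x rests on {5:x}
piece 7:z rests on {4:b}
piece 8:c rests on {6:x}
piece 9:z rests on {7:z}
minimal pieces: {0:y, 1:b, 3:c}
ways to finish when only these pieces remain (= sum over removing one remaining piece with nothing left below it):
  1 left: {2}→1  {8}→1  {9}→1
  2 left: {0,2}→1  {2,8}→2  {2,9}→2  {6,8}→1  {7,9}→1  {8,9}→2
  3 left: {0,2,8}→3  {0,2,9}→3  {2,6,8}→3  {2,7,9}→3  {2,8,9}→6  {5,6,8}→1  {6,8,9}→3  {7,8,9}→3
  4 left: {0,2,6,8}→6  {0,2,7,9}→6  {0,2,8,9}→12  {2,5,6,8}→4  {2,6,8,9}→12  {2,7,8,9}→12  {3,5,6,8}→1  {5,6,8,9}→4  {6,7,8,9}→6
  5 left: {0,2,5,6,8}→10  {0,2,6,8,9}→30  {0,2,7,8,9}→30  {2,3,5,6,8}→5  {2,5,6,8,9}→20  {2,6,7,8,9}→30  {3,5,6,8,9}→5  {5,6,7,8,9}→10
  6 left: {0,2,3,5,6,8}→15  {0,2,5,6,8,9}→60  {0,2,6,7,8,9}→90  {2,3,5,6,8,9}→30  {2,5,6,7,8,9}→60  {3,5,6,7,8,9}→15  {4,5,6,7,8,9}→10
  7 left: {0,2,3,5,6,8,9}→105  {0,2,5,6,7,8,9}→210  {1,4,5,6,7,8,9}→10  {2,3,5,6,7,8,9}→105  {2,4,5,6,7,8,9}→70  {3,4,5,6,7,8,9}→25
  8 left: {0,2,3,5,6,7,8,9}→420  {0,2,4,5,6,7,8,9}→280  {1,2,4,5,6,7,8,9}→80  {1,3,4,5,6,7,8,9}→35  {2,3,4,5,6,7,8,9}→200
  placing 0:y first → 315 extensions
  placing 1:b first → 900 extensions
  placing 3:c first → 360 extensions
total linear extensions = 1575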